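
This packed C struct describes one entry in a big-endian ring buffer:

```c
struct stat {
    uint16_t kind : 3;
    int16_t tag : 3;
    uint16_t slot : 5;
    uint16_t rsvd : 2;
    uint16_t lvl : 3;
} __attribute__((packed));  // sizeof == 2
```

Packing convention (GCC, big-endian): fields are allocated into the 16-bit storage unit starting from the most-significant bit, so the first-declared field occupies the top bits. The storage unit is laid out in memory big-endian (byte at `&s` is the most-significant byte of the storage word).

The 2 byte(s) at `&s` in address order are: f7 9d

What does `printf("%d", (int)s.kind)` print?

7

[0]=0xf7 [1]=0x9d (big-endian) → word 0xf79d
kind:3 @ bit 13 → (0xf79d>>13)&0x7 = 0x7  ←
tag:3 @ bit 10 → (0xf79d>>10)&0x7 = 0x5
slot:5 @ bit 5 → (0xf79d>>5)&0x1f = 0x1c
rsvd:2 @ bit 3 → (0xf79d>>3)&0x3 = 0x3
lvl:3 @ bit 0 → (0xf79d>>0)&0x7 = 0x5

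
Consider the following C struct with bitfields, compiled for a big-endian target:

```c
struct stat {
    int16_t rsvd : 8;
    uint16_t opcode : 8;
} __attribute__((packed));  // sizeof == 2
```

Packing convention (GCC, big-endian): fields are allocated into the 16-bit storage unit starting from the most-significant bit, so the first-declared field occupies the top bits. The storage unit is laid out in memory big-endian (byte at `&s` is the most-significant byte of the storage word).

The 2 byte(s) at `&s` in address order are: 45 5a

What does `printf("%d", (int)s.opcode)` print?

90

[0]=0x45 [1]=0x5a (big-endian) → word 0x455a
rsvd:8 @ bit 8 → (0x455a>>8)&0xff = 0x45
opcode:8 @ bit 0 → (0x455a>>0)&0xff = 0x5a  ←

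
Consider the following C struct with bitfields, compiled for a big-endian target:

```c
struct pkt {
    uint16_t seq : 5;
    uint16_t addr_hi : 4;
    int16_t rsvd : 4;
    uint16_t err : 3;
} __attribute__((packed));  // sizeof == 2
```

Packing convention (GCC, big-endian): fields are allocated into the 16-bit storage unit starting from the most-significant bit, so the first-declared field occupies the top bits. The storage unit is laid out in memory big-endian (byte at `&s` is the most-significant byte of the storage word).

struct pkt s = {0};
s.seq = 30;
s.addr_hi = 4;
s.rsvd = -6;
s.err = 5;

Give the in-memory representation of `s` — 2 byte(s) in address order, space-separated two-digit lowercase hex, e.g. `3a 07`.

[11+:5] seq=30 & 0x1f = 0x1e; word=0xf000
[7+:4] addr_hi=4 & 0xf = 0x4; word=0xf200
[3+:4] rsvd=-6 & 0xf = 0xa; word=0xf250
[0+:3] err=5 & 0x7 = 0x5; word=0xf255
word = 0xf255 → big-endian bytes:
  [0]=0xf2  [1]=0x55

f2 55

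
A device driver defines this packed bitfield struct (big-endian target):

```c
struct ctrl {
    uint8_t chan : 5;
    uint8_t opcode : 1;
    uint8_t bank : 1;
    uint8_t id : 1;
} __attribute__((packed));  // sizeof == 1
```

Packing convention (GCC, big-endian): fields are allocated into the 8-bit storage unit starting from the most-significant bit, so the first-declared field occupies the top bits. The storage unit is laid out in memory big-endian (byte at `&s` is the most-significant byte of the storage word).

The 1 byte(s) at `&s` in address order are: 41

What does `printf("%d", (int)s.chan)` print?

[0]=0x41 (big-endian) → word 0x41
chan:5 @ bit 3 → (0x41>>3)&0x1f = 0x8  ←
opcode:1 @ bit 2 → (0x41>>2)&0x1 = 0x0
bank:1 @ bit 1 → (0x41>>1)&0x1 = 0x0
id:1 @ bit 0 → (0x41>>0)&0x1 = 0x1

8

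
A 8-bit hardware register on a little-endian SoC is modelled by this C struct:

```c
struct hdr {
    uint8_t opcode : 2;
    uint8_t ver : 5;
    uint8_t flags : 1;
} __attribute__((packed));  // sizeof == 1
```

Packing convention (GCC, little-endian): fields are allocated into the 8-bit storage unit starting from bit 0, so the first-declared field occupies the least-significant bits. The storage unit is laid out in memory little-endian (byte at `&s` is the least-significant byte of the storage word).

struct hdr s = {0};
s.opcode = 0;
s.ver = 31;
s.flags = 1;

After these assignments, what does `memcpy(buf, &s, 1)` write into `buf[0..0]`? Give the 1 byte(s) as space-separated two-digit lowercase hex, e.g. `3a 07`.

[0+:2] opcode=0 & 0x3 = 0x0; word=0x00
[2+:5] ver=31 & 0x1f = 0x1f; word=0x7c
[7+:1] flags=1 & 0x1 = 0x1; word=0xfc
word = 0xfc → little-endian bytes:
  [0]=0xfc

fc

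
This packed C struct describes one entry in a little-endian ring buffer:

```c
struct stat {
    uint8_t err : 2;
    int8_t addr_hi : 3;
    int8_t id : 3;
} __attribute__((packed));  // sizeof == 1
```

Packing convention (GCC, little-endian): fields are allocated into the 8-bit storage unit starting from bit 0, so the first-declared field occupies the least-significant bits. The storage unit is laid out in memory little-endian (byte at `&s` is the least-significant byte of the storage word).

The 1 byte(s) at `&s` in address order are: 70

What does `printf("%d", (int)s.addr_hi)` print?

[0]=0x70 (little-endian) → word 0x70
err:2 @ bit 0 → (0x70>>0)&0x3 = 0x0
addr_hi:3 @ bit 2 → (0x70>>2)&0x7 = 0x4  ←
id:3 @ bit 5 → (0x70>>5)&0x7 = 0x3
addr_hi signed 3b, MSB=1: 4 - 8 = -4

-4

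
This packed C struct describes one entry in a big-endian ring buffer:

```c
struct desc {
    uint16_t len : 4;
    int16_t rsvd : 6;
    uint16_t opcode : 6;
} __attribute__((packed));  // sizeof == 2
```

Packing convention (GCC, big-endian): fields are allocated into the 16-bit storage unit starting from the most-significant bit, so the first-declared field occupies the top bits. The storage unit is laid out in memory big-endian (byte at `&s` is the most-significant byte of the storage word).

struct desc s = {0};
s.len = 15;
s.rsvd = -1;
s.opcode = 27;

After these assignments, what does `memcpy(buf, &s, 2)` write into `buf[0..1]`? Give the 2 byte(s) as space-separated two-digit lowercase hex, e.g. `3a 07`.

ff db

len (4b) val=15 bits=0xf at bit 12: 0xf000
rsvd (6b) val=-1 bits=0x3f at bit 6: 0xffc0
opcode (6b) val=27 bits=0x1b at bit 0: 0xffdb
word = 0xffdb → big-endian bytes:
  [0]=0xff  [1]=0xdb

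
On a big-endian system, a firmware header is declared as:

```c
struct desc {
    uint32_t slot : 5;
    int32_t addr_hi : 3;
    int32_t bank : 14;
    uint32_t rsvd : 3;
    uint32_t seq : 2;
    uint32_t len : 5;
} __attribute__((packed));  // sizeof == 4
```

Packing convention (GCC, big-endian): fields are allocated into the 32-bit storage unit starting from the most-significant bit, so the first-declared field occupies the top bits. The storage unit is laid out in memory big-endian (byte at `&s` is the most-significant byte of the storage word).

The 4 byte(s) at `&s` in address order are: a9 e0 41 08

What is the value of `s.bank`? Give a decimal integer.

-2032

[0]=0xa9 [1]=0xe0 [2]=0x41 [3]=0x08 (big-endian) → word 0xa9e04108
slot:5 @ bit 27 → (0xa9e04108>>27)&0x1f = 0x15
addr_hi:3 @ bit 24 → (0xa9e04108>>24)&0x7 = 0x1
bank:14 @ bit 10 → (0xa9e04108>>10)&0x3fff = 0x3810  ←
rsvd:3 @ bit 7 → (0xa9e04108>>7)&0x7 = 0x2
seq:2 @ bit 5 → (0xa9e04108>>5)&0x3 = 0x0
len:5 @ bit 0 → (0xa9e04108>>0)&0x1f = 0x8
bank signed 14b, MSB=1: 14352 - 16384 = -2032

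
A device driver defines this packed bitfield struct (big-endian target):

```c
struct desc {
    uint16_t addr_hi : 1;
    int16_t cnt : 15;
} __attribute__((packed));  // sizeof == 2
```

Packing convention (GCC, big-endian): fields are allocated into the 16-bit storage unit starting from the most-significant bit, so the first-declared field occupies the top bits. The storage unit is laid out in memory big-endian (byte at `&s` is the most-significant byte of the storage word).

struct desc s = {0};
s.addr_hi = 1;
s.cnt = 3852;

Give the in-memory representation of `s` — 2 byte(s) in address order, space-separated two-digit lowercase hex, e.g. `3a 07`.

8f 0c

addr_hi (1b) val=1 bits=0x1 at bit 15: 0x8000
cnt (15b) val=3852 bits=0xf0c at bit 0: 0x8f0c
word = 0x8f0c → big-endian bytes:
  [0]=0x8f  [1]=0x0c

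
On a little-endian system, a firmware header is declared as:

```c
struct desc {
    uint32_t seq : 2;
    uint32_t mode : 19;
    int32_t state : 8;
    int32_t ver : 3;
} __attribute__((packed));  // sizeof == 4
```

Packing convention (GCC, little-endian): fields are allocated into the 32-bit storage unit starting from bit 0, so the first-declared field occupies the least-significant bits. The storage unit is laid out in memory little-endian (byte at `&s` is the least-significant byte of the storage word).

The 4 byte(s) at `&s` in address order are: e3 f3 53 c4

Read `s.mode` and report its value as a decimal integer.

326904

[0]=0xe3 [1]=0xf3 [2]=0x53 [3]=0xc4 (little-endian) → word 0xc453f3e3
seq [0+:2] = (word>>0) & 0x3 = 3
mode [2+:19] = (word>>2) & 0x7ffff = 326904  ←
state [21+:8] = (word>>21) & 0xff = 34
ver [29+:3] = (word>>29) & 0x7 = 6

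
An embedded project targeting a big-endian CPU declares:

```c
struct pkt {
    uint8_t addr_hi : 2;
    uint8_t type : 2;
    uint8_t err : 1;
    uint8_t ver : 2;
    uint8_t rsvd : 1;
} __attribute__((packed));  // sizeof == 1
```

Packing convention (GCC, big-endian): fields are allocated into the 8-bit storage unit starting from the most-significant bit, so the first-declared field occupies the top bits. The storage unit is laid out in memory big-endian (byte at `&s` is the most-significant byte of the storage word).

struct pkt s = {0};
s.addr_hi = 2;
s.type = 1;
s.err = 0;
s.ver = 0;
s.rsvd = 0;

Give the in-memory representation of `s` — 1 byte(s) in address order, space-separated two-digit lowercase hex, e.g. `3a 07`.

addr_hi:2 = 2 → 0x2 << 6 → word 0x80
type:2 = 1 → 0x1 << 4 → word 0x90
err:1 = 0 → 0x0 << 3 → word 0x90
ver:2 = 0 → 0x0 << 1 → word 0x90
rsvd:1 = 0 → 0x0 << 0 → word 0x90
word = 0x90 → big-endian bytes:
  [0]=0x90

90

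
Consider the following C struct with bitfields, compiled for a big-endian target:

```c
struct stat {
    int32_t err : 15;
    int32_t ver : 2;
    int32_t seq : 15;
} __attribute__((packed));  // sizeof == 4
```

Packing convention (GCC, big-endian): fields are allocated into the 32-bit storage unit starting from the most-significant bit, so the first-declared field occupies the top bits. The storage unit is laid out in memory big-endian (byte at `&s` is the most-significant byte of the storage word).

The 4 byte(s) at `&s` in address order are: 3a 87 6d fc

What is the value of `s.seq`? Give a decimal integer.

-4612

[0]=0x3a [1]=0x87 [2]=0x6d [3]=0xfc (big-endian) → word 0x3a876dfc
err:15 @ bit 17 → (0x3a876dfc>>17)&0x7fff = 0x1d43
ver:2 @ bit 15 → (0x3a876dfc>>15)&0x3 = 0x2
seq:15 @ bit 0 → (0x3a876dfc>>0)&0x7fff = 0x6dfc  ←
seq signed 15b, MSB=1: 28156 - 32768 = -4612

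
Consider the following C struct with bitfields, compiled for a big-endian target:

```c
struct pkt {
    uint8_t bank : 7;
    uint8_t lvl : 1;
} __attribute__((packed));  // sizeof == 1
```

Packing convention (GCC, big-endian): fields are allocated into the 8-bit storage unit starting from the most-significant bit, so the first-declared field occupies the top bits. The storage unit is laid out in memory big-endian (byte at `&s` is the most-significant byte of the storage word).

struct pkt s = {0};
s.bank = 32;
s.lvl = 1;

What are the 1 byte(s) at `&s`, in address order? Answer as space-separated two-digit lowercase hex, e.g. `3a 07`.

bank (7b) val=32 bits=0x20 at bit 1: 0x40
lvl (1b) val=1 bits=0x1 at bit 0: 0x41
word = 0x41 → big-endian bytes:
  [0]=0x41

41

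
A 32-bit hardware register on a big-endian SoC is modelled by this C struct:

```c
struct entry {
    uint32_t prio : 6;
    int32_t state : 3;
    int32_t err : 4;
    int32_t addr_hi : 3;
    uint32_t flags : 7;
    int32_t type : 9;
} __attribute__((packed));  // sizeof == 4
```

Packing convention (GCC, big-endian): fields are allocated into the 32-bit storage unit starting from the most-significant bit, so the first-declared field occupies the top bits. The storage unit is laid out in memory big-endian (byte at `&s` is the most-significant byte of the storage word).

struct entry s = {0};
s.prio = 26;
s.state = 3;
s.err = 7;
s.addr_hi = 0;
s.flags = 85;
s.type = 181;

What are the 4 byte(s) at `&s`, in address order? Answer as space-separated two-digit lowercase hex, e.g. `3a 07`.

69 b8 aa b5

prio (6b) val=26 bits=0x1a at bit 26: 0x68000000
state (3b) val=3 bits=0x3 at bit 23: 0x69800000
err (4b) val=7 bits=0x7 at bit 19: 0x69b80000
addr_hi (3b) val=0 bits=0x0 at bit 16: 0x69b80000
flags (7b) val=85 bits=0x55 at bit 9: 0x69b8aa00
type (9b) val=181 bits=0xb5 at bit 0: 0x69b8aab5
word = 0x69b8aab5 → big-endian bytes:
  [0]=0x69  [1]=0xb8  [2]=0xaa  [3]=0xb5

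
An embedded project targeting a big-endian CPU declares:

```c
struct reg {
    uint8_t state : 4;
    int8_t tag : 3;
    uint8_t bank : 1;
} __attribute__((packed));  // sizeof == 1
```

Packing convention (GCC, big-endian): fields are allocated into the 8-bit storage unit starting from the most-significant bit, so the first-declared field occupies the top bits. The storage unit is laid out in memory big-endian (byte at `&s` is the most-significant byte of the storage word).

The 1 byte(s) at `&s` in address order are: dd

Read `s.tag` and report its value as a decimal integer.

[0]=0xdd (big-endian) → word 0xdd
state:4 @ bit 4 → (0xdd>>4)&0xf = 0xd
tag:3 @ bit 1 → (0xdd>>1)&0x7 = 0x6  ←
bank:1 @ bit 0 → (0xdd>>0)&0x1 = 0x1
tag signed 3b, MSB=1: 6 - 8 = -2

-2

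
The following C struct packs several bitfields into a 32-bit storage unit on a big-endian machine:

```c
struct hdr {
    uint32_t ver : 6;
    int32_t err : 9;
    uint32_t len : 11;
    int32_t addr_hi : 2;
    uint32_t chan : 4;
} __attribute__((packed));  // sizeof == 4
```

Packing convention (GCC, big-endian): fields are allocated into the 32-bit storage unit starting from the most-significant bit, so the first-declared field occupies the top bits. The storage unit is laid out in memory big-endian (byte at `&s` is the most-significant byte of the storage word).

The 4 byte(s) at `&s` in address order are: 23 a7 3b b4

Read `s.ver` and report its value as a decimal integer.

8

[0]=0x23 [1]=0xa7 [2]=0x3b [3]=0xb4 (big-endian) → word 0x23a73bb4
ver:6 @ bit 26 → (0x23a73bb4>>26)&0x3f = 0x8  ←
err:9 @ bit 17 → (0x23a73bb4>>17)&0x1ff = 0x1d3
len:11 @ bit 6 → (0x23a73bb4>>6)&0x7ff = 0x4ee
addr_hi:2 @ bit 4 → (0x23a73bb4>>4)&0x3 = 0x3
chan:4 @ bit 0 → (0x23a73bb4>>0)&0xf = 0x4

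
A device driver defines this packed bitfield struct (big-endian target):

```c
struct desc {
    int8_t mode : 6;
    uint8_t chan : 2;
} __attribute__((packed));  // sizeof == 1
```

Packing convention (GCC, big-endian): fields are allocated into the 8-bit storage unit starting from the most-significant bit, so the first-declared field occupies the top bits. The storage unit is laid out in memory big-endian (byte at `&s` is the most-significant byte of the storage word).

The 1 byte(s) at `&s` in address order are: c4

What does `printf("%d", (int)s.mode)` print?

[0]=0xc4 (big-endian) → word 0xc4
mode [2+:6] = (word>>2) & 0x3f = 49  ←
chan [0+:2] = (word>>0) & 0x3 = 0
mode signed 6b, MSB=1: 49 - 64 = -15

-15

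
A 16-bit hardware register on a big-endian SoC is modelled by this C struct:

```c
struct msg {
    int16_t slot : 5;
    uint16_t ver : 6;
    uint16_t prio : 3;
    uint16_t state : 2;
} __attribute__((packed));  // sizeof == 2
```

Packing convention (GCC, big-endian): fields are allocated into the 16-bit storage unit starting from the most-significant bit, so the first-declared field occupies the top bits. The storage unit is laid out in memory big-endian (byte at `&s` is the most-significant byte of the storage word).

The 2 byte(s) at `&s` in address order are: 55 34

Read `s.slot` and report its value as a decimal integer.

10

[0]=0x55 [1]=0x34 (big-endian) → word 0x5534
slot:5 @ bit 11 → (0x5534>>11)&0x1f = 0xa  ←
ver:6 @ bit 5 → (0x5534>>5)&0x3f = 0x29
prio:3 @ bit 2 → (0x5534>>2)&0x7 = 0x5
state:2 @ bit 0 → (0x5534>>0)&0x3 = 0x0
slot signed 5b, MSB=0: value = 10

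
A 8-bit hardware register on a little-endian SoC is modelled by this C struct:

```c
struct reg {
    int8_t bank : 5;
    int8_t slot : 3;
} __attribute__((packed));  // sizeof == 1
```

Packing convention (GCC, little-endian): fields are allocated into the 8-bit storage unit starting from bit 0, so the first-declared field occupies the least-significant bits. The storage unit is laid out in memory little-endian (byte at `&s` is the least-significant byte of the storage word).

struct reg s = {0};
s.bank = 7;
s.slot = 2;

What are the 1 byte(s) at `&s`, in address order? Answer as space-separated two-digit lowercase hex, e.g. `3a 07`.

bank:5 = 7 → 0x7 << 0 → word 0x07
slot:3 = 2 → 0x2 << 5 → word 0x47
word = 0x47 → little-endian bytes:
  [0]=0x47

47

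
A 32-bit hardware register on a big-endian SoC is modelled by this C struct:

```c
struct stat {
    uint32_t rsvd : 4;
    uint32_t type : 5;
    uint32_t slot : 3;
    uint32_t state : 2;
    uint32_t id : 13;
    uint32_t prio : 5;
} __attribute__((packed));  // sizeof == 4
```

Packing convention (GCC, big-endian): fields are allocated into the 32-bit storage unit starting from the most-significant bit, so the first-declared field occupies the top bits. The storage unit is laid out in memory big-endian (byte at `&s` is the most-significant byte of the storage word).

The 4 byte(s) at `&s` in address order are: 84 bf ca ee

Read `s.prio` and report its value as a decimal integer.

14

[0]=0x84 [1]=0xbf [2]=0xca [3]=0xee (big-endian) → word 0x84bfcaee
rsvd [28+:4] = (word>>28) & 0xf = 8
type [23+:5] = (word>>23) & 0x1f = 9
slot [20+:3] = (word>>20) & 0x7 = 3
state [18+:2] = (word>>18) & 0x3 = 3
id [5+:13] = (word>>5) & 0x1fff = 7767
prio [0+:5] = (word>>0) & 0x1f = 14  ←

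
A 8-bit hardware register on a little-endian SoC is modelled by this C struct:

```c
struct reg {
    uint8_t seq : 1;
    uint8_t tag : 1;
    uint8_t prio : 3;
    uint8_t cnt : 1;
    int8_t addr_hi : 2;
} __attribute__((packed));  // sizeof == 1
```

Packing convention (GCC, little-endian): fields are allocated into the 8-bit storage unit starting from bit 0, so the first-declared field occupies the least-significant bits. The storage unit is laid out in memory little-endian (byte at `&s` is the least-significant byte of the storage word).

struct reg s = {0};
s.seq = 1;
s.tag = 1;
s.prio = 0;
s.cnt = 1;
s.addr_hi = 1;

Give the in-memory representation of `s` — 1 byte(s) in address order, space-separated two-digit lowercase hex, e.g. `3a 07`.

seq (1b) val=1 bits=0x1 at bit 0: 0x01
tag (1b) val=1 bits=0x1 at bit 1: 0x03
prio (3b) val=0 bits=0x0 at bit 2: 0x03
cnt (1b) val=1 bits=0x1 at bit 5: 0x23
addr_hi (2b) val=1 bits=0x1 at bit 6: 0x63
word = 0x63 → little-endian bytes:
  [0]=0x63

63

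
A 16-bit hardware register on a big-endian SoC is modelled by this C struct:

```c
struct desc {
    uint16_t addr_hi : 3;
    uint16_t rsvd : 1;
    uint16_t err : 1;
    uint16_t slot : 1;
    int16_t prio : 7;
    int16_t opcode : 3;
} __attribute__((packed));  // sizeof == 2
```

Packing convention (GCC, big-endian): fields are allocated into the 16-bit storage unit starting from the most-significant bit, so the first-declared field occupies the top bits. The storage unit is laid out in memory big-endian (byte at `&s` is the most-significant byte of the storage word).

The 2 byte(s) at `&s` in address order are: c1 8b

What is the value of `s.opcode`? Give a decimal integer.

[0]=0xc1 [1]=0x8b (big-endian) → word 0xc18b
addr_hi:3 @ bit 13 → (0xc18b>>13)&0x7 = 0x6
rsvd:1 @ bit 12 → (0xc18b>>12)&0x1 = 0x0
err:1 @ bit 11 → (0xc18b>>11)&0x1 = 0x0
slot:1 @ bit 10 → (0xc18b>>10)&0x1 = 0x0
prio:7 @ bit 3 → (0xc18b>>3)&0x7f = 0x31
opcode:3 @ bit 0 → (0xc18b>>0)&0x7 = 0x3  ←
opcode signed 3b, MSB=0: value = 3

3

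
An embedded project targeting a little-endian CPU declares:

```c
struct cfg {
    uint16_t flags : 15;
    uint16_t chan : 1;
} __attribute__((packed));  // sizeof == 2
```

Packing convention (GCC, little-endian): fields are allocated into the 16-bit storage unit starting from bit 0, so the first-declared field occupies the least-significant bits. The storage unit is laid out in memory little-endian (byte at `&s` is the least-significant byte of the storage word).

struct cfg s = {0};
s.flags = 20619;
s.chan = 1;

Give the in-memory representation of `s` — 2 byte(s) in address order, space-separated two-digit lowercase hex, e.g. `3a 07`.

8b d0

[0+:15] flags=20619 & 0x7fff = 0x508b; word=0x508b
[15+:1] chan=1 & 0x1 = 0x1; word=0xd08b
word = 0xd08b → little-endian bytes:
  [0]=0x8b  [1]=0xd0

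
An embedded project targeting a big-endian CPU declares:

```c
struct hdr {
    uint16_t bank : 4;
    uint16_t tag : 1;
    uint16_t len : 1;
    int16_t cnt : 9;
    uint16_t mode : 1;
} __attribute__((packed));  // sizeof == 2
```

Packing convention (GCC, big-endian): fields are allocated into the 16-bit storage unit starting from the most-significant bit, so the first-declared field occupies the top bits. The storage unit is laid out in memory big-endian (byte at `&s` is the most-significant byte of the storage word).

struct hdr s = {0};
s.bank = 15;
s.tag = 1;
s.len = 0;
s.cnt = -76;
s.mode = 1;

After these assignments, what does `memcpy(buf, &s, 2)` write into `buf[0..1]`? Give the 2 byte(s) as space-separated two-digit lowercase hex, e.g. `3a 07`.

fb 69

[12+:4] bank=15 & 0xf = 0xf; word=0xf000
[11+:1] tag=1 & 0x1 = 0x1; word=0xf800
[10+:1] len=0 & 0x1 = 0x0; word=0xf800
[1+:9] cnt=-76 & 0x1ff = 0x1b4; word=0xfb68
[0+:1] mode=1 & 0x1 = 0x1; word=0xfb69
word = 0xfb69 → big-endian bytes:
  [0]=0xfb  [1]=0x69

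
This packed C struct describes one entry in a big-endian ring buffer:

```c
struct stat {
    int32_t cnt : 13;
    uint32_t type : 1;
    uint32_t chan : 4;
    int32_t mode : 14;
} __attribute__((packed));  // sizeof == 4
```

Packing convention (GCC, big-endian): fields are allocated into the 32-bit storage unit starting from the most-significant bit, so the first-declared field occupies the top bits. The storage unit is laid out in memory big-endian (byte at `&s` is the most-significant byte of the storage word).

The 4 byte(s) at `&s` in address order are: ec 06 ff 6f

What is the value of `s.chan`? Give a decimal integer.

11

[0]=0xec [1]=0x06 [2]=0xff [3]=0x6f (big-endian) → word 0xec06ff6f
cnt:13 @ bit 19 → (0xec06ff6f>>19)&0x1fff = 0x1d80
type:1 @ bit 18 → (0xec06ff6f>>18)&0x1 = 0x1
chan:4 @ bit 14 → (0xec06ff6f>>14)&0xf = 0xb  ←
mode:14 @ bit 0 → (0xec06ff6f>>0)&0x3fff = 0x3f6f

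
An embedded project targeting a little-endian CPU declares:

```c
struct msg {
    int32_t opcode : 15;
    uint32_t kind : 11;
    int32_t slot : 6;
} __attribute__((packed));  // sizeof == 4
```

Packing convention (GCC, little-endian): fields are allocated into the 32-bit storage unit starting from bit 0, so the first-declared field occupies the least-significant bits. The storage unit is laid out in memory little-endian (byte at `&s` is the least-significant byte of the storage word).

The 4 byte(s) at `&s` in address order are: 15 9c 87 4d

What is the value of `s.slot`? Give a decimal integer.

19

[0]=0x15 [1]=0x9c [2]=0x87 [3]=0x4d (little-endian) → word 0x4d879c15
opcode:15 @ bit 0 → (0x4d879c15>>0)&0x7fff = 0x1c15
kind:11 @ bit 15 → (0x4d879c15>>15)&0x7ff = 0x30f
slot:6 @ bit 26 → (0x4d879c15>>26)&0x3f = 0x13  ←
slot signed 6b, MSB=0: value = 19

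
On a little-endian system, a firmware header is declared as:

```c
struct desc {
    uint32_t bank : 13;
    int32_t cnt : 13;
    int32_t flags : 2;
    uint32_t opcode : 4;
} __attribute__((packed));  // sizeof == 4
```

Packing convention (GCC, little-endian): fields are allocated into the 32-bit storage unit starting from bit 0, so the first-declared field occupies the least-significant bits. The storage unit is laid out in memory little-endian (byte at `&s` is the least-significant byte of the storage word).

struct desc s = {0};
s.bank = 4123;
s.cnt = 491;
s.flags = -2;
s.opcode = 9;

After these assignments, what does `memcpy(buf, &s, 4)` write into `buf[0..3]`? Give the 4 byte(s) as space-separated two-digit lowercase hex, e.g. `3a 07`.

[0+:13] bank=4123 & 0x1fff = 0x101b; word=0x0000101b
[13+:13] cnt=491 & 0x1fff = 0x1eb; word=0x003d701b
[26+:2] flags=-2 & 0x3 = 0x2; word=0x083d701b
[28+:4] opcode=9 & 0xf = 0x9; word=0x983d701b
word = 0x983d701b → little-endian bytes:
  [0]=0x1b  [1]=0x70  [2]=0x3d  [3]=0x98

1b 70 3d 98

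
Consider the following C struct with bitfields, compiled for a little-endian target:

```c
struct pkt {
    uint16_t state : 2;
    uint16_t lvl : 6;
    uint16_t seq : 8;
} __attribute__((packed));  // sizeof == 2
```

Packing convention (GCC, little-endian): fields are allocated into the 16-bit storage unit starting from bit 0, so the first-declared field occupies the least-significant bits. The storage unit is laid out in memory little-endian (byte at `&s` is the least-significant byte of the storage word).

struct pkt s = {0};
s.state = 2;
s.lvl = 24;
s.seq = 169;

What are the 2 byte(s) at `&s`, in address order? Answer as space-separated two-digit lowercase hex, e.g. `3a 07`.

[0+:2] state=2 & 0x3 = 0x2; word=0x0002
[2+:6] lvl=24 & 0x3f = 0x18; word=0x0062
[8+:8] seq=169 & 0xff = 0xa9; word=0xa962
word = 0xa962 → little-endian bytes:
  [0]=0x62  [1]=0xa9

62 a9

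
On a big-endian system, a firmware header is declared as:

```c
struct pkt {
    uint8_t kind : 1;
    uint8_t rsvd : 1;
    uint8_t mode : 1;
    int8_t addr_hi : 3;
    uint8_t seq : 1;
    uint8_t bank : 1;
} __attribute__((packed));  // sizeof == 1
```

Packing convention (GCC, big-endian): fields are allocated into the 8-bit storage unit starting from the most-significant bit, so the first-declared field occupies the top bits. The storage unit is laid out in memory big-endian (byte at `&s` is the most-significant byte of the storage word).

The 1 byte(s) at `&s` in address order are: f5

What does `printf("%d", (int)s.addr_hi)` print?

[0]=0xf5 (big-endian) → word 0xf5
kind:1 @ bit 7 → (0xf5>>7)&0x1 = 0x1
rsvd:1 @ bit 6 → (0xf5>>6)&0x1 = 0x1
mode:1 @ bit 5 → (0xf5>>5)&0x1 = 0x1
addr_hi:3 @ bit 2 → (0xf5>>2)&0x7 = 0x5  ←
seq:1 @ bit 1 → (0xf5>>1)&0x1 = 0x0
bank:1 @ bit 0 → (0xf5>>0)&0x1 = 0x1
addr_hi signed 3b, MSB=1: 5 - 8 = -3

-3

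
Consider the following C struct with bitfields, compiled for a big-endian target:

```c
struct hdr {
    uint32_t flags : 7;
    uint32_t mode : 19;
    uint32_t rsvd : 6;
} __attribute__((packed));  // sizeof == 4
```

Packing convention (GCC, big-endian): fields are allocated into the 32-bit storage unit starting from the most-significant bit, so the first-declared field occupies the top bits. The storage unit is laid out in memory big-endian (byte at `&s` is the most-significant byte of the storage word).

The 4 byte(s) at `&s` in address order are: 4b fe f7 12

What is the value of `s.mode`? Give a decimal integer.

[0]=0x4b [1]=0xfe [2]=0xf7 [3]=0x12 (big-endian) → word 0x4bfef712
flags [25+:7] = (word>>25) & 0x7f = 37
mode [6+:19] = (word>>6) & 0x7ffff = 523228  ←
rsvd [0+:6] = (word>>0) & 0x3f = 18

523228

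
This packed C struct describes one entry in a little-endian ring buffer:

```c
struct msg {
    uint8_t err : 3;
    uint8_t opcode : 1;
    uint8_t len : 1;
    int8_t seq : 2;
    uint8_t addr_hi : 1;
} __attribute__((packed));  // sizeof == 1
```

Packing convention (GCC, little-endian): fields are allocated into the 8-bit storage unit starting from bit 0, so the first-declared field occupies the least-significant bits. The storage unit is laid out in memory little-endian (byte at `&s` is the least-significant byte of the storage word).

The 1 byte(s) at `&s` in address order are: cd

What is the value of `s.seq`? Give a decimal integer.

-2

[0]=0xcd (little-endian) → word 0xcd
err [0+:3] = (word>>0) & 0x7 = 5
opcode [3+:1] = (word>>3) & 0x1 = 1
len [4+:1] = (word>>4) & 0x1 = 0
seq [5+:2] = (word>>5) & 0x3 = 2  ←
addr_hi [7+:1] = (word>>7) & 0x1 = 1
seq signed 2b, MSB=1: 2 - 4 = -2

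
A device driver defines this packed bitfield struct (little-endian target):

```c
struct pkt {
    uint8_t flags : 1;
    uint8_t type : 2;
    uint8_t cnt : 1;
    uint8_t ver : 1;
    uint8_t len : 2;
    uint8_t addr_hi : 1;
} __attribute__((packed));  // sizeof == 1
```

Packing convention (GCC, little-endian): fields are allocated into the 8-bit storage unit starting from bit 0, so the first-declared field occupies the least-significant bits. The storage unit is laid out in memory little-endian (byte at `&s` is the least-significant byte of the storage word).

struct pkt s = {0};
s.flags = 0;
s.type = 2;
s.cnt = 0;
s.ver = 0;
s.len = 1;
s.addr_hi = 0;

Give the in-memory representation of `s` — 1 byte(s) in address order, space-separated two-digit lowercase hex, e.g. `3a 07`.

[0+:1] flags=0 & 0x1 = 0x0; word=0x00
[1+:2] type=2 & 0x3 = 0x2; word=0x04
[3+:1] cnt=0 & 0x1 = 0x0; word=0x04
[4+:1] ver=0 & 0x1 = 0x0; word=0x04
[5+:2] len=1 & 0x3 = 0x1; word=0x24
[7+:1] addr_hi=0 & 0x1 = 0x0; word=0x24
word = 0x24 → little-endian bytes:
  [0]=0x24

24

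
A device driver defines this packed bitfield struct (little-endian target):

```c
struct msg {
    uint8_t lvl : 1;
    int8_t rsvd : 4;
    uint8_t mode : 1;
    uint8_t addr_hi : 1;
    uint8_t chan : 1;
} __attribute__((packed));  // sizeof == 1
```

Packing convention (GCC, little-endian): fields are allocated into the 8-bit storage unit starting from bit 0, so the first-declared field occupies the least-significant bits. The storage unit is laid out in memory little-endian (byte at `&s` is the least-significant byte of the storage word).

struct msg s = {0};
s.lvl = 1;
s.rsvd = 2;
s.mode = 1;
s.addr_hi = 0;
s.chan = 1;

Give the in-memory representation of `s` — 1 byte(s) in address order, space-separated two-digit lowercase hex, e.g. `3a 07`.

a5

[0+:1] lvl=1 & 0x1 = 0x1; word=0x01
[1+:4] rsvd=2 & 0xf = 0x2; word=0x05
[5+:1] mode=1 & 0x1 = 0x1; word=0x25
[6+:1] addr_hi=0 & 0x1 = 0x0; word=0x25
[7+:1] chan=1 & 0x1 = 0x1; word=0xa5
word = 0xa5 → little-endian bytes:
  [0]=0xa5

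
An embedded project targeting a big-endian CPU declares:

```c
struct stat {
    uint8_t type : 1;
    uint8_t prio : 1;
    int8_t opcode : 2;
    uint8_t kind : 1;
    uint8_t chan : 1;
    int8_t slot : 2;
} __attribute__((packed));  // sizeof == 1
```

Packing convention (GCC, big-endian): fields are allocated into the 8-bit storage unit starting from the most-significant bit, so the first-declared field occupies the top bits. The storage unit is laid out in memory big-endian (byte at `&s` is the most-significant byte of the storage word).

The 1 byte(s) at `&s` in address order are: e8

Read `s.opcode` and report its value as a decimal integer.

[0]=0xe8 (big-endian) → word 0xe8
type:1 @ bit 7 → (0xe8>>7)&0x1 = 0x1
prio:1 @ bit 6 → (0xe8>>6)&0x1 = 0x1
opcode:2 @ bit 4 → (0xe8>>4)&0x3 = 0x2  ←
kind:1 @ bit 3 → (0xe8>>3)&0x1 = 0x1
chan:1 @ bit 2 → (0xe8>>2)&0x1 = 0x0
slot:2 @ bit 0 → (0xe8>>0)&0x3 = 0x0
opcode signed 2b, MSB=1: 2 - 4 = -2

-2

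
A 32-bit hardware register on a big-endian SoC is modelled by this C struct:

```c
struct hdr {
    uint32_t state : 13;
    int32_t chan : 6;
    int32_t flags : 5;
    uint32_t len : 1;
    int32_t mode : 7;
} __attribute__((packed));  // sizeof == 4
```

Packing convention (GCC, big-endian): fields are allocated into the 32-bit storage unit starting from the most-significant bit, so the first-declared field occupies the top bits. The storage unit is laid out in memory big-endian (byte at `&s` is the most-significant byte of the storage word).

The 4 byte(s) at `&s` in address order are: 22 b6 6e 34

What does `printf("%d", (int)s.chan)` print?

[0]=0x22 [1]=0xb6 [2]=0x6e [3]=0x34 (big-endian) → word 0x22b66e34
state:13 @ bit 19 → (0x22b66e34>>19)&0x1fff = 0x456
chan:6 @ bit 13 → (0x22b66e34>>13)&0x3f = 0x33  ←
flags:5 @ bit 8 → (0x22b66e34>>8)&0x1f = 0xe
len:1 @ bit 7 → (0x22b66e34>>7)&0x1 = 0x0
mode:7 @ bit 0 → (0x22b66e34>>0)&0x7f = 0x34
chan signed 6b, MSB=1: 51 - 64 = -13

-13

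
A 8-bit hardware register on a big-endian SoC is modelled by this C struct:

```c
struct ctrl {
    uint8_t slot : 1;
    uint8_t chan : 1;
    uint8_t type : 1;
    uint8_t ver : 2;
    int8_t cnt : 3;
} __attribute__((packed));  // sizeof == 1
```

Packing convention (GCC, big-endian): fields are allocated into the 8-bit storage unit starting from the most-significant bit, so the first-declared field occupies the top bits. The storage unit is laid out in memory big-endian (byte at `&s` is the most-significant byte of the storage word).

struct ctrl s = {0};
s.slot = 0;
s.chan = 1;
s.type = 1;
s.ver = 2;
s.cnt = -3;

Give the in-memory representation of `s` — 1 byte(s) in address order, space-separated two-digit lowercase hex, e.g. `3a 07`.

75

slot:1 = 0 → 0x0 << 7 → word 0x00
chan:1 = 1 → 0x1 << 6 → word 0x40
type:1 = 1 → 0x1 << 5 → word 0x60
ver:2 = 2 → 0x2 << 3 → word 0x70
cnt:3 = -3 → 0x5 << 0 → word 0x75
word = 0x75 → big-endian bytes:
  [0]=0x75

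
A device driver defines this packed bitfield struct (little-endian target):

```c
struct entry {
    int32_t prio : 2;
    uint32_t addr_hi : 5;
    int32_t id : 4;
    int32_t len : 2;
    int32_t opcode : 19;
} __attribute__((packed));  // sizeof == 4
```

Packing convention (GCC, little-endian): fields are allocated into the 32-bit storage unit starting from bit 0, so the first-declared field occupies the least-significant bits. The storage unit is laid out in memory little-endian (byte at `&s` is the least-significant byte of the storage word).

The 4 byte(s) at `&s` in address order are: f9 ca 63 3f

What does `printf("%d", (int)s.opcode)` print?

[0]=0xf9 [1]=0xca [2]=0x63 [3]=0x3f (little-endian) → word 0x3f63caf9
prio:2 @ bit 0 → (0x3f63caf9>>0)&0x3 = 0x1
addr_hi:5 @ bit 2 → (0x3f63caf9>>2)&0x1f = 0x1e
id:4 @ bit 7 → (0x3f63caf9>>7)&0xf = 0x5
len:2 @ bit 11 → (0x3f63caf9>>11)&0x3 = 0x1
opcode:19 @ bit 13 → (0x3f63caf9>>13)&0x7ffff = 0x1fb1e  ←
opcode signed 19b, MSB=0: value = 129822

129822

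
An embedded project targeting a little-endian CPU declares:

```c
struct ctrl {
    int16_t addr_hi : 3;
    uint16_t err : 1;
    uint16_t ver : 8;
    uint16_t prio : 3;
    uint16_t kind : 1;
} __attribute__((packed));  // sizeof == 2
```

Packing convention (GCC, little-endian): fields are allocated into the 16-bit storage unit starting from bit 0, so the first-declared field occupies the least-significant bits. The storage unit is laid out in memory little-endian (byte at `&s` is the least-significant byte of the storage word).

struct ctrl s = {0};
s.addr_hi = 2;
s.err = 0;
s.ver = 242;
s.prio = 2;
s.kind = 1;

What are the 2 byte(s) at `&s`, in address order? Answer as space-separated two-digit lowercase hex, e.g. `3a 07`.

22 af

addr_hi (3b) val=2 bits=0x2 at bit 0: 0x0002
err (1b) val=0 bits=0x0 at bit 3: 0x0002
ver (8b) val=242 bits=0xf2 at bit 4: 0x0f22
prio (3b) val=2 bits=0x2 at bit 12: 0x2f22
kind (1b) val=1 bits=0x1 at bit 15: 0xaf22
word = 0xaf22 → little-endian bytes:
  [0]=0x22  [1]=0xaf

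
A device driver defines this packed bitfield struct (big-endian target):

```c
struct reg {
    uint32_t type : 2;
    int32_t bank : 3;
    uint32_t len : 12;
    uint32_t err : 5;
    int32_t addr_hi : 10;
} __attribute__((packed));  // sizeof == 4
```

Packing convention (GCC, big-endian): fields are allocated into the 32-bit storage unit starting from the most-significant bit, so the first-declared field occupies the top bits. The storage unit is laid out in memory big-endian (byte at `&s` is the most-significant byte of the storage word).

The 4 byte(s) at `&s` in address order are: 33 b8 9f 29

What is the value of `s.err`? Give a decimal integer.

[0]=0x33 [1]=0xb8 [2]=0x9f [3]=0x29 (big-endian) → word 0x33b89f29
type:2 @ bit 30 → (0x33b89f29>>30)&0x3 = 0x0
bank:3 @ bit 27 → (0x33b89f29>>27)&0x7 = 0x6
len:12 @ bit 15 → (0x33b89f29>>15)&0xfff = 0x771
err:5 @ bit 10 → (0x33b89f29>>10)&0x1f = 0x7  ←
addr_hi:10 @ bit 0 → (0x33b89f29>>0)&0x3ff = 0x329

7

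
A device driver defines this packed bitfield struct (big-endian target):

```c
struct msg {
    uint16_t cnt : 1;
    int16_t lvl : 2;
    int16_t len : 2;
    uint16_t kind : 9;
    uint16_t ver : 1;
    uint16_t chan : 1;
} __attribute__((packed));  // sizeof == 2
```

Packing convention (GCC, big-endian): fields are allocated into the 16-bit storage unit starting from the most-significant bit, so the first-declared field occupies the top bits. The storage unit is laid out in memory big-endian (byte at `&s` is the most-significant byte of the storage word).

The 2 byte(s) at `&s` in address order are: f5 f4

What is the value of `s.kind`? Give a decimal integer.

[0]=0xf5 [1]=0xf4 (big-endian) → word 0xf5f4
cnt:1 @ bit 15 → (0xf5f4>>15)&0x1 = 0x1
lvl:2 @ bit 13 → (0xf5f4>>13)&0x3 = 0x3
len:2 @ bit 11 → (0xf5f4>>11)&0x3 = 0x2
kind:9 @ bit 2 → (0xf5f4>>2)&0x1ff = 0x17d  ←
ver:1 @ bit 1 → (0xf5f4>>1)&0x1 = 0x0
chan:1 @ bit 0 → (0xf5f4>>0)&0x1 = 0x0

381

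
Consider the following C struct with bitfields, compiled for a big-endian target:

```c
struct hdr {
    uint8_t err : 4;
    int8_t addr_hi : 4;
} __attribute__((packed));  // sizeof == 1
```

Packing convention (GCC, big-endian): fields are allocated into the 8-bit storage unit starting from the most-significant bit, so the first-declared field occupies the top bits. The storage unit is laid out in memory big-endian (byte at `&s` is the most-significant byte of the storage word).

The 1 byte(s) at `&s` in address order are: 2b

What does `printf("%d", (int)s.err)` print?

2

[0]=0x2b (big-endian) → word 0x2b
err [4+:4] = (word>>4) & 0xf = 2  ←
addr_hi [0+:4] = (word>>0) & 0xf = 11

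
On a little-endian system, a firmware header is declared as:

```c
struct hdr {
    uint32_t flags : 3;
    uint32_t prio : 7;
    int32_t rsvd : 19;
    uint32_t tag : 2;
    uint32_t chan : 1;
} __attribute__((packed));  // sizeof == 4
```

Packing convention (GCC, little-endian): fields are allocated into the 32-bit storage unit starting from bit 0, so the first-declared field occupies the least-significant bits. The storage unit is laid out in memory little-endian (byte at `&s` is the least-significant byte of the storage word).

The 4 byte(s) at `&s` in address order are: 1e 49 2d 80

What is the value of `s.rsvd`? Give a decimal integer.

2898

[0]=0x1e [1]=0x49 [2]=0x2d [3]=0x80 (little-endian) → word 0x802d491e
flags [0+:3] = (word>>0) & 0x7 = 6
prio [3+:7] = (word>>3) & 0x7f = 35
rsvd [10+:19] = (word>>10) & 0x7ffff = 2898  ←
tag [29+:2] = (word>>29) & 0x3 = 0
chan [31+:1] = (word>>31) & 0x1 = 1
rsvd signed 19b, MSB=0: value = 2898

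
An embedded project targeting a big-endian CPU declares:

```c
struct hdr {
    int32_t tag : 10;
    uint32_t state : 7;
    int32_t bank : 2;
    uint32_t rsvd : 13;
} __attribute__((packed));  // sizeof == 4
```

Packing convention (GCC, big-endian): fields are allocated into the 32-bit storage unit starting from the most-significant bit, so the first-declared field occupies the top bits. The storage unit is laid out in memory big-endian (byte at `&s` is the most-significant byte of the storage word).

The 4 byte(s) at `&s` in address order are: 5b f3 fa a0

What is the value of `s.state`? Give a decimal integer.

[0]=0x5b [1]=0xf3 [2]=0xfa [3]=0xa0 (big-endian) → word 0x5bf3faa0
tag:10 @ bit 22 → (0x5bf3faa0>>22)&0x3ff = 0x16f
state:7 @ bit 15 → (0x5bf3faa0>>15)&0x7f = 0x67  ←
bank:2 @ bit 13 → (0x5bf3faa0>>13)&0x3 = 0x3
rsvd:13 @ bit 0 → (0x5bf3faa0>>0)&0x1fff = 0x1aa0

103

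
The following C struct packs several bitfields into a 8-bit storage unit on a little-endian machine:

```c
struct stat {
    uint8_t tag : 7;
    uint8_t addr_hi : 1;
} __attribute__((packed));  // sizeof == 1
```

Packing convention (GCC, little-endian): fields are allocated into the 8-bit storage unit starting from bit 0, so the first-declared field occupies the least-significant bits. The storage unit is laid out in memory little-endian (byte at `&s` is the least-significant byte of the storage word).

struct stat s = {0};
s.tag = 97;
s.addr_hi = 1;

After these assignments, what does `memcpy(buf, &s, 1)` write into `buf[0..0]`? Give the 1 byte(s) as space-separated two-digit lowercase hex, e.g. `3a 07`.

e1

tag (7b) val=97 bits=0x61 at bit 0: 0x61
addr_hi (1b) val=1 bits=0x1 at bit 7: 0xe1
word = 0xe1 → little-endian bytes:
  [0]=0xe1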